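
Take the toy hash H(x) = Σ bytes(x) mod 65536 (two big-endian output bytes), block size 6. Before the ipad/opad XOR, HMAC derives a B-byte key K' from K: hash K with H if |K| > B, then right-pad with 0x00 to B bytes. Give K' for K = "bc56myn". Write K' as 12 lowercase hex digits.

|K| = 7 > B = 6, so first hash the key.
H(K): sum = 98+99+53+54+109+121+110 = 644 → 02 84.
Zero-pad H(K) = 02 84 to 6 bytes: K' = 02 84 00 00 00 00.

028400000000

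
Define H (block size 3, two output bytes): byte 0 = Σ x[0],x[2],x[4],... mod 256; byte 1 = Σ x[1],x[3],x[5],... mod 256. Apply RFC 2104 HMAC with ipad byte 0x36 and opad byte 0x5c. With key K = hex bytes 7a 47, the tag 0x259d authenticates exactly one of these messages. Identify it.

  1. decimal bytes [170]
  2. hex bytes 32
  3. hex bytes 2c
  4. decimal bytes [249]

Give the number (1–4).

Key hex bytes 7a 47 is 2 bytes ≤ B = 3; zero-pad to 3 bytes: K' = 7a 47 00.
K' ⊕ ipad = 4c 71 36; K' ⊕ opad = 26 1b 5c.
m1: inner = H(4c 71 36 aa) = 82 1b; tag = H(26 1b 5c 82 1b) = 9d9d
m2: inner = H(4c 71 36 32) = 82 a3; tag = H(26 1b 5c 82 a3) = 259d ← matches
m3: inner = H(4c 71 36 2c) = 82 9d; tag = H(26 1b 5c 82 9d) = 1f9d
m4: inner = H(4c 71 36 f9) = 82 6a; tag = H(26 1b 5c 82 6a) = ec9d

2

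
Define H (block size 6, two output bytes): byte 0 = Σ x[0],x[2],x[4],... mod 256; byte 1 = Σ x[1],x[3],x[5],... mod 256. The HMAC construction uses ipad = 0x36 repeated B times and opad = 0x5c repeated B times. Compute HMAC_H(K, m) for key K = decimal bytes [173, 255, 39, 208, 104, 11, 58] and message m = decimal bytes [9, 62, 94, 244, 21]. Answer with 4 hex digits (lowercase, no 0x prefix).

0ac8

Key decimal bytes [173, 255, 39, 208, 104, 11, 58] = ad ff 27 d0 68 0b 3a is 7 bytes > B = 6, so hash it first: H(key) = 76 da, then zero-pad to 6 bytes: K' = 76 da 00 00 00 00.
K' ⊕ ipad = 40 ec 36 36 36 36.  K' ⊕ opad = 2a 86 5c 5c 5c 5c.
Inner input = (K'⊕ipad) ∥ m = 40 ec 36 36 36 36 ∥ 09 3e 5e f4 15.
Inner hash: even-index sum = 296 mod 256 = 40; odd-index sum = 650 mod 256 = 138 → 28 8a.
Outer input = (K'⊕opad) ∥ inner = 2a 86 5c 5c 5c 5c ∥ 28 8a.
Outer hash (tag): even-index sum = 266 mod 256 = 10; odd-index sum = 456 mod 256 = 200 → 0a c8.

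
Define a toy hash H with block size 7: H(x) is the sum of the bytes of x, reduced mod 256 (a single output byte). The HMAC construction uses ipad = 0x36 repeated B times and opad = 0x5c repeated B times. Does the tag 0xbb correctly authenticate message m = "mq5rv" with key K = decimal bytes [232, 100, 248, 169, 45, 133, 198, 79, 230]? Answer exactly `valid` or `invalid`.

Key decimal bytes [232, 100, 248, 169, 45, 133, 198, 79, 230] = e8 64 f8 a9 2d 85 c6 4f e6 is 9 bytes > B = 7, so hash it first: H(key) = 9a, then zero-pad to 7 bytes: K' = 9a 00 00 00 00 00 00.
K' ⊕ ipad = ac 36 36 36 36 36 36; K' ⊕ opad = c6 5c 5c 5c 5c 5c 5c.
Inner hash: sum = 172+54+54+54+54+54+54+109+113+53+114+118 = 1003; mod 256 = 235 → eb.
Outer hash (recomputed tag): sum = 198+92+92+92+92+92+92+235 = 985; mod 256 = 217 → d9.
Recomputed tag = d9; claimed = bb → mismatch.

invalid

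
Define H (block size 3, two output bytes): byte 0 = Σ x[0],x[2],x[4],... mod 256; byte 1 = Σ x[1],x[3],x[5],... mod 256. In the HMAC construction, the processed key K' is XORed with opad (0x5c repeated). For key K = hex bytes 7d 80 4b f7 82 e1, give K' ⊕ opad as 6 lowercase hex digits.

Key hex bytes 7d 80 4b f7 82 e1 is 6 bytes > B = 3, so hash it first: H(key) = 4a 58, then zero-pad to 3 bytes: K' = 4a 58 00.
XOR each byte with 0x5c: 4a⊕5c=16, 58⊕5c=04, 00⊕5c=5c.

16045c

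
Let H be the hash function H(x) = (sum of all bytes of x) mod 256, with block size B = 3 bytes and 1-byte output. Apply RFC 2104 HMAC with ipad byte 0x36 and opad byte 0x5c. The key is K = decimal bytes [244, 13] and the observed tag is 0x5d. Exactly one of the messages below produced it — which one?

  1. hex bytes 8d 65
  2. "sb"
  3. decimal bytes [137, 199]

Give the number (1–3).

Key decimal bytes [244, 13] = f4 0d is 2 bytes ≤ B = 3; zero-pad to 3 bytes: K' = f4 0d 00.
K' ⊕ ipad = c2 3b 36; K' ⊕ opad = a8 51 5c.
m1: inner = H(c2 3b 36 8d 65) = 25; tag = H(a8 51 5c 25) = 7a
m2: inner = H(c2 3b 36 73 62) = 08; tag = H(a8 51 5c 08) = 5d ← matches
m3: inner = H(c2 3b 36 89 c7) = 83; tag = H(a8 51 5c 83) = d8

2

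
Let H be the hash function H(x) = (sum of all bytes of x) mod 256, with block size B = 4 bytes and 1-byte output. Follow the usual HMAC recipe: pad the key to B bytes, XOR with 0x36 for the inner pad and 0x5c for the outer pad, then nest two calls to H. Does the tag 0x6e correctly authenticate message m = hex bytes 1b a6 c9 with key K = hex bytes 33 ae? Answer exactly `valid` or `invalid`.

invalid

Key hex bytes 33 ae is 2 bytes ≤ B = 4; zero-pad to 4 bytes: K' = 33 ae 00 00.
K' ⊕ ipad = 05 98 36 36; K' ⊕ opad = 6f f2 5c 5c.
Inner hash: sum = 5+152+54+54+27+166+201 = 659; mod 256 = 147 → 93.
Outer hash (recomputed tag): sum = 111+242+92+92+147 = 684; mod 256 = 172 → ac.
Recomputed tag = ac; claimed = 6e → mismatch.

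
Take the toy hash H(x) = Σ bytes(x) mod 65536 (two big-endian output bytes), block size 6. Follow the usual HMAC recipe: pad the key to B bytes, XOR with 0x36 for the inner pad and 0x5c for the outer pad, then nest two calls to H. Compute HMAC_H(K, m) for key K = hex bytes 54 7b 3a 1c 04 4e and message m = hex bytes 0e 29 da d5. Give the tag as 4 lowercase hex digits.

01b7

Key hex bytes 54 7b 3a 1c 04 4e is exactly B = 6 bytes: K' = 54 7b 3a 1c 04 4e.
K' ⊕ ipad = 62 4d 0c 2a 32 78.  K' ⊕ opad = 08 27 66 40 58 12.
Inner input = (K'⊕ipad) ∥ m = 62 4d 0c 2a 32 78 ∥ 0e 29 da d5.
Inner hash: sum = 98+77+12+42+50+120+14+41+218+213 = 885 → 03 75.
Outer input = (K'⊕opad) ∥ inner = 08 27 66 40 58 12 ∥ 03 75.
Outer hash (tag): sum = 8+39+102+64+88+18+3+117 = 439 → 01 b7.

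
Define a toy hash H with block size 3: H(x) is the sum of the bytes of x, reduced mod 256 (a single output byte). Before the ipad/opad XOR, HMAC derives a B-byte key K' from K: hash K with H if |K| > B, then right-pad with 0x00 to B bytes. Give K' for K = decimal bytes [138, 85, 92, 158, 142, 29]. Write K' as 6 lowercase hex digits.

840000

|K| = 6 > B = 3, so first hash the key.
H(K): sum = 138+85+92+158+142+29 = 644; mod 256 = 132 → 84.
Zero-pad H(K) = 84 to 3 bytes: K' = 84 00 00.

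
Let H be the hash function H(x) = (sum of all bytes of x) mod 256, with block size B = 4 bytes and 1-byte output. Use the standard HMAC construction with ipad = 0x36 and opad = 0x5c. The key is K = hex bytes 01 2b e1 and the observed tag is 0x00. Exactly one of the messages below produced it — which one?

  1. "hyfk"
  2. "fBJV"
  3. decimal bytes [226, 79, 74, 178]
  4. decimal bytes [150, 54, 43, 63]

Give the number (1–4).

1

Key hex bytes 01 2b e1 is 3 bytes ≤ B = 4; zero-pad to 4 bytes: K' = 01 2b e1 00.
K' ⊕ ipad = 37 1d d7 36; K' ⊕ opad = 5d 77 bd 5c.
m1: inner = H(37 1d d7 36 68 79 66 6b) = 13; tag = H(5d 77 bd 5c 13) = 00 ← matches
m2: inner = H(37 1d d7 36 66 42 4a 56) = a9; tag = H(5d 77 bd 5c a9) = 96
m3: inner = H(37 1d d7 36 e2 4f 4a b2) = 8e; tag = H(5d 77 bd 5c 8e) = 7b
m4: inner = H(37 1d d7 36 96 36 2b 3f) = 97; tag = H(5d 77 bd 5c 97) = 84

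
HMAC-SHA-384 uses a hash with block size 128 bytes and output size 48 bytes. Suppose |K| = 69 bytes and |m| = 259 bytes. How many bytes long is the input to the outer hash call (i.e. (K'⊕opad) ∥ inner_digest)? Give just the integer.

Key is 69 ≤ 128 bytes, zero-padded: |K'| = 128.
Outer input = (K'⊕opad) ∥ H(inner) → 128 + 48 = 176 bytes.

176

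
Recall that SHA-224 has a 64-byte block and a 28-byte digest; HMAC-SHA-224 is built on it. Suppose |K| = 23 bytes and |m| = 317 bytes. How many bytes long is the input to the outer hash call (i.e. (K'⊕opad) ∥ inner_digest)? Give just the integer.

Key is 23 ≤ 64 bytes, zero-padded: |K'| = 64.
Outer input = (K'⊕opad) ∥ H(inner) → 64 + 28 = 92 bytes.

92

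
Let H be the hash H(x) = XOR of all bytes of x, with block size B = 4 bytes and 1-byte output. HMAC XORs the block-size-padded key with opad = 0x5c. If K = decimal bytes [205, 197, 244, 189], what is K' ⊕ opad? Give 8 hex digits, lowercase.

Key decimal bytes [205, 197, 244, 189] = cd c5 f4 bd is exactly B = 4 bytes: K' = cd c5 f4 bd.
XOR each byte with 0x5c: cd⊕5c=91, c5⊕5c=99, f4⊕5c=a8, bd⊕5c=e1.

9199a8e1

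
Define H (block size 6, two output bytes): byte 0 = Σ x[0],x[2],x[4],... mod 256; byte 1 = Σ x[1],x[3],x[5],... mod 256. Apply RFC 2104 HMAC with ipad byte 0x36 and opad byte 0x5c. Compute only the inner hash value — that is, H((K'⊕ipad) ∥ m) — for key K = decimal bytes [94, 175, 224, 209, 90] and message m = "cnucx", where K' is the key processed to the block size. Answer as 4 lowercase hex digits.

fa87

Key decimal bytes [94, 175, 224, 209, 90] = 5e af e0 d1 5a is 5 bytes ≤ B = 6; zero-pad to 6 bytes: K' = 5e af e0 d1 5a 00.
K' ⊕ ipad = 68 99 d6 e7 6c 36.
Inner input = 68 99 d6 e7 6c 36 ∥ 63 6e 75 63 78.
Inner hash: even-index sum = 762 mod 256 = 250; odd-index sum = 647 mod 256 = 135 → fa 87.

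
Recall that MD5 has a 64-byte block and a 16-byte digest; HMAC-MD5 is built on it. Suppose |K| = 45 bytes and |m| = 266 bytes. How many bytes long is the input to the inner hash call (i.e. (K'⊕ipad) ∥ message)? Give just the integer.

Key is 45 ≤ 64 bytes, zero-padded: |K'| = 64.
Inner input = (K'⊕ipad) ∥ m → 64 + 266 = 330 bytes.

330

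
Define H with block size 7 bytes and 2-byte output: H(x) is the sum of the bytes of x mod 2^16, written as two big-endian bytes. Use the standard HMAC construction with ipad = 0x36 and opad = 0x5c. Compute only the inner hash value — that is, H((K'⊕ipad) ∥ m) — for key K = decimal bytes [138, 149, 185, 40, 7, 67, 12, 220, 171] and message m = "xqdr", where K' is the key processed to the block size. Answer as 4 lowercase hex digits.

Key decimal bytes [138, 149, 185, 40, 7, 67, 12, 220, 171] = 8a 95 b9 28 07 43 0c dc ab is 9 bytes > B = 7, so hash it first: H(key) = 03 dd, then zero-pad to 7 bytes: K' = 03 dd 00 00 00 00 00.
K' ⊕ ipad = 35 eb 36 36 36 36 36.
Inner input = 35 eb 36 36 36 36 36 ∥ 78 71 64 72.
Inner hash: sum = 53+235+54+54+54+54+54+120+113+100+114 = 1005 → 03 ed.

03ed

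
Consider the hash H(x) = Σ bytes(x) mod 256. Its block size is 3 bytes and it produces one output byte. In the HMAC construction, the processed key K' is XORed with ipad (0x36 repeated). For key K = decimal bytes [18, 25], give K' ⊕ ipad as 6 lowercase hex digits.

242f36

Key decimal bytes [18, 25] = 12 19 is 2 bytes ≤ B = 3; zero-pad to 3 bytes: K' = 12 19 00.
XOR each byte with 0x36: 12⊕36=24, 19⊕36=2f, 00⊕36=36.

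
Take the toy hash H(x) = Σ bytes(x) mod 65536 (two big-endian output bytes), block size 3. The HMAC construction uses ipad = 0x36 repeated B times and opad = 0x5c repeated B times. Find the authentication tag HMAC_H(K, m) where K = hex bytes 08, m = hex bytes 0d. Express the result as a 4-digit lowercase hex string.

Key hex bytes 08 is 1 byte ≤ B = 3; zero-pad to 3 bytes: K' = 08 00 00.
K' ⊕ ipad = 3e 36 36.  K' ⊕ opad = 54 5c 5c.
Inner input = (K'⊕ipad) ∥ m = 3e 36 36 ∥ 0d.
Inner hash: sum = 62+54+54+13 = 183 → 00 b7.
Outer input = (K'⊕opad) ∥ inner = 54 5c 5c ∥ 00 b7.
Outer hash (tag): sum = 84+92+92+0+183 = 451 → 01 c3.

01c3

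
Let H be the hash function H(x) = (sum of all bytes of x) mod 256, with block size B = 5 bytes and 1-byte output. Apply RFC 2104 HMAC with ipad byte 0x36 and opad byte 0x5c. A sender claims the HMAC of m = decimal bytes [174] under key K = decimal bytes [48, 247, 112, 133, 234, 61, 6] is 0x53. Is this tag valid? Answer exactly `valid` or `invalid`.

invalid

Key decimal bytes [48, 247, 112, 133, 234, 61, 6] = 30 f7 70 85 ea 3d 06 is 7 bytes > B = 5, so hash it first: H(key) = 49, then zero-pad to 5 bytes: K' = 49 00 00 00 00.
K' ⊕ ipad = 7f 36 36 36 36; K' ⊕ opad = 15 5c 5c 5c 5c.
Inner hash: sum = 127+54+54+54+54+174 = 517; mod 256 = 5 → 05.
Outer hash (recomputed tag): sum = 21+92+92+92+92+5 = 394; mod 256 = 138 → 8a.
Recomputed tag = 8a; claimed = 53 → mismatch.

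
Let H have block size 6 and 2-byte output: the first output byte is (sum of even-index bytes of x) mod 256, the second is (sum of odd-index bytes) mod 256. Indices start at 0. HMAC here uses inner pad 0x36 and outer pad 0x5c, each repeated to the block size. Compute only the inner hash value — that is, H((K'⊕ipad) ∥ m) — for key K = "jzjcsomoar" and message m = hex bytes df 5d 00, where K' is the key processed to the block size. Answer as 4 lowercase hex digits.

Key "jzjcsomoar" = 6a 7a 6a 63 73 6f 6d 6f 61 72 is 10 bytes > B = 6, so hash it first: H(key) = 15 2d, then zero-pad to 6 bytes: K' = 15 2d 00 00 00 00.
K' ⊕ ipad = 23 1b 36 36 36 36.
Inner input = 23 1b 36 36 36 36 ∥ df 5d 00.
Inner hash: even-index sum = 366 mod 256 = 110; odd-index sum = 228 mod 256 = 228 → 6e e4.

6ee4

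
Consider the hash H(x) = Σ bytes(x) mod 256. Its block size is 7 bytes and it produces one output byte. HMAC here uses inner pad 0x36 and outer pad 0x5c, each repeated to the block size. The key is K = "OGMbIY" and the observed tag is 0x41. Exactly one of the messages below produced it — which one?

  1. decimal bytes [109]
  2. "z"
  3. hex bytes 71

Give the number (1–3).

3

Key "OGMbIY" = 4f 47 4d 62 49 59 is 6 bytes ≤ B = 7; zero-pad to 7 bytes: K' = 4f 47 4d 62 49 59 00.
K' ⊕ ipad = 79 71 7b 54 7f 6f 36; K' ⊕ opad = 13 1b 11 3e 15 05 5c.
m1: inner = H(79 71 7b 54 7f 6f 36 6d) = 4a; tag = H(13 1b 11 3e 15 05 5c 4a) = 3d
m2: inner = H(79 71 7b 54 7f 6f 36 7a) = 57; tag = H(13 1b 11 3e 15 05 5c 57) = 4a
m3: inner = H(79 71 7b 54 7f 6f 36 71) = 4e; tag = H(13 1b 11 3e 15 05 5c 4e) = 41 ← matches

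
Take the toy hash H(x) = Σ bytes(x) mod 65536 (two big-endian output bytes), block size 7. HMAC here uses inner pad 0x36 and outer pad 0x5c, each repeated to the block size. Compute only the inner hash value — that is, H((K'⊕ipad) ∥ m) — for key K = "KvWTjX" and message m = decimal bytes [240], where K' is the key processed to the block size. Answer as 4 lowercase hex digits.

0370

Key "KvWTjX" = 4b 76 57 54 6a 58 is 6 bytes ≤ B = 7; zero-pad to 7 bytes: K' = 4b 76 57 54 6a 58 00.
K' ⊕ ipad = 7d 40 61 62 5c 6e 36.
Inner input = 7d 40 61 62 5c 6e 36 ∥ f0.
Inner hash: sum = 125+64+97+98+92+110+54+240 = 880 → 03 70.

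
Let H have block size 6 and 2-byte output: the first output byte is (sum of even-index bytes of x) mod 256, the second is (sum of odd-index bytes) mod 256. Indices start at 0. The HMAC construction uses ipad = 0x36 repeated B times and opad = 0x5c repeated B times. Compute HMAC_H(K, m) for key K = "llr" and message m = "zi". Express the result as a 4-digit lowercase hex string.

Key "llr" = 6c 6c 72 is 3 bytes ≤ B = 6; zero-pad to 6 bytes: K' = 6c 6c 72 00 00 00.
K' ⊕ ipad = 5a 5a 44 36 36 36.  K' ⊕ opad = 30 30 2e 5c 5c 5c.
Inner input = (K'⊕ipad) ∥ m = 5a 5a 44 36 36 36 ∥ 7a 69.
Inner hash: even-index sum = 334 mod 256 = 78; odd-index sum = 303 mod 256 = 47 → 4e 2f.
Outer input = (K'⊕opad) ∥ inner = 30 30 2e 5c 5c 5c ∥ 4e 2f.
Outer hash (tag): even-index sum = 264 mod 256 = 8; odd-index sum = 279 mod 256 = 23 → 08 17.

0817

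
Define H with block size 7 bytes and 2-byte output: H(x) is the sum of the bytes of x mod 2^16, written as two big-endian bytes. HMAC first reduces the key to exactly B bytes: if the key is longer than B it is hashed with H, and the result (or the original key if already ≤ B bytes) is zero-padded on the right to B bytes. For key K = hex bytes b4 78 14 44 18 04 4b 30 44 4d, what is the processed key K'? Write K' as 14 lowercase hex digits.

|K| = 10 > B = 7, so first hash the key.
H(K): sum = 180+120+20+68+24+4+75+48+68+77 = 684 → 02 ac.
Zero-pad H(K) = 02 ac to 7 bytes: K' = 02 ac 00 00 00 00 00.

02ac0000000000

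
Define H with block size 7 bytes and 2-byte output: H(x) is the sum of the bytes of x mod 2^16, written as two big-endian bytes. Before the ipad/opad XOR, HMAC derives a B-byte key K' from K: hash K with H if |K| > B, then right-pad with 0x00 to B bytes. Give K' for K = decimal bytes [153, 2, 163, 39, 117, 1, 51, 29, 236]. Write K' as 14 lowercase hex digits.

03170000000000

|K| = 9 > B = 7, so first hash the key.
H(K): sum = 153+2+163+39+117+1+51+29+236 = 791 → 03 17.
Zero-pad H(K) = 03 17 to 7 bytes: K' = 03 17 00 00 00 00 00.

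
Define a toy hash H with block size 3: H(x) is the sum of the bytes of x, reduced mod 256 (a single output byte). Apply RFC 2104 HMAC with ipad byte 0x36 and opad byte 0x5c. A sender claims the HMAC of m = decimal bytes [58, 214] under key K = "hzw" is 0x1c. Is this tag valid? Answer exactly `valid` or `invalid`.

invalid

Key "hzw" = 68 7a 77 is exactly B = 3 bytes: K' = 68 7a 77.
K' ⊕ ipad = 5e 4c 41; K' ⊕ opad = 34 26 2b.
Inner hash: sum = 94+76+65+58+214 = 507; mod 256 = 251 → fb.
Outer hash (recomputed tag): sum = 52+38+43+251 = 384; mod 256 = 128 → 80.
Recomputed tag = 80; claimed = 1c → mismatch.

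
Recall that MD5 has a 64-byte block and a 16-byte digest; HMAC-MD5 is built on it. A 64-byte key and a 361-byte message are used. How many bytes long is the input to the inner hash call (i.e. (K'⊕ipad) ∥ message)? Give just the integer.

Key is 64 ≤ 64 bytes, zero-padded: |K'| = 64.
Inner input = (K'⊕ipad) ∥ m → 64 + 361 = 425 bytes.

425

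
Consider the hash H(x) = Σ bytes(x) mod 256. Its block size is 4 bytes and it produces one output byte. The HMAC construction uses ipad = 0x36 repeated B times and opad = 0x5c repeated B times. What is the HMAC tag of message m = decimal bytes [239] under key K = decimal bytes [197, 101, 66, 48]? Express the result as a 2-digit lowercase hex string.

Key decimal bytes [197, 101, 66, 48] = c5 65 42 30 is exactly B = 4 bytes: K' = c5 65 42 30.
K' ⊕ ipad = f3 53 74 06.  K' ⊕ opad = 99 39 1e 6c.
Inner input = (K'⊕ipad) ∥ m = f3 53 74 06 ∥ ef.
Inner hash: sum = 243+83+116+6+239 = 687; mod 256 = 175 → af.
Outer input = (K'⊕opad) ∥ inner = 99 39 1e 6c ∥ af.
Outer hash (tag): sum = 153+57+30+108+175 = 523; mod 256 = 11 → 0b.

0b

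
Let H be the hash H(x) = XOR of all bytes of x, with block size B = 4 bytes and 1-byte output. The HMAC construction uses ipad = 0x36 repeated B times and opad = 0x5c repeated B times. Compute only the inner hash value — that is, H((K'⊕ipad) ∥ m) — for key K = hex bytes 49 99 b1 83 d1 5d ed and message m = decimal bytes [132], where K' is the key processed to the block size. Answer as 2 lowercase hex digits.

07

Key hex bytes 49 99 b1 83 d1 5d ed is 7 bytes > B = 4, so hash it first: H(key) = 83, then zero-pad to 4 bytes: K' = 83 00 00 00.
K' ⊕ ipad = b5 36 36 36.
Inner input = b5 36 36 36 ∥ 84.
Inner hash: XOR b5⊕36⊕36⊕36⊕84 = 07.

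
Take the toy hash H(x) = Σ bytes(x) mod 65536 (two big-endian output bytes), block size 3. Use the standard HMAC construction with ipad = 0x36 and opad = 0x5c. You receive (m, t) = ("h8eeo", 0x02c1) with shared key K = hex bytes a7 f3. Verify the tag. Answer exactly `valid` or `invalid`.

invalid

Key hex bytes a7 f3 is 2 bytes ≤ B = 3; zero-pad to 3 bytes: K' = a7 f3 00.
K' ⊕ ipad = 91 c5 36; K' ⊕ opad = fb af 5c.
Inner hash: sum = 145+197+54+104+56+101+101+111 = 869 → 03 65.
Outer hash (recomputed tag): sum = 251+175+92+3+101 = 622 → 02 6e.
Recomputed tag = 026e; claimed = 02c1 → mismatch.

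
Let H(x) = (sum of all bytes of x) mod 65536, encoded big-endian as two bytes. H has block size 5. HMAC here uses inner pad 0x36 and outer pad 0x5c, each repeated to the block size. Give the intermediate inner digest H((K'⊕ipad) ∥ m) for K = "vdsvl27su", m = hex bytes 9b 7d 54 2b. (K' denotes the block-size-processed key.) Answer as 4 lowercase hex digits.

0324

Key "vdsvl27su" = 76 64 73 76 6c 32 37 73 75 is 9 bytes > B = 5, so hash it first: H(key) = 03 80, then zero-pad to 5 bytes: K' = 03 80 00 00 00.
K' ⊕ ipad = 35 b6 36 36 36.
Inner input = 35 b6 36 36 36 ∥ 9b 7d 54 2b.
Inner hash: sum = 53+182+54+54+54+155+125+84+43 = 804 → 03 24.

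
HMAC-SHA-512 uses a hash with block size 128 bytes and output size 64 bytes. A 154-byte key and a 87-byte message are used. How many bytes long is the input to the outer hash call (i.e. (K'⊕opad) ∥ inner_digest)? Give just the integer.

Key is 154 > 128 bytes, so it is hashed to 64 bytes then zero-padded to 128: |K'| = 128.
Outer input = (K'⊕opad) ∥ H(inner) → 128 + 64 = 192 bytes.

192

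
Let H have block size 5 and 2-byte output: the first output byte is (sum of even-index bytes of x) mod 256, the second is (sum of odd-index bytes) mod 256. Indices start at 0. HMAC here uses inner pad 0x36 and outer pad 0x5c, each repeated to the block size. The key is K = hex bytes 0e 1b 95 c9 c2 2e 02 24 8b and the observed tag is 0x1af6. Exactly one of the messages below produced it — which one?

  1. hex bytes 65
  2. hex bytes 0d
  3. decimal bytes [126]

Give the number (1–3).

3

Key hex bytes 0e 1b 95 c9 c2 2e 02 24 8b is 9 bytes > B = 5, so hash it first: H(key) = f2 36, then zero-pad to 5 bytes: K' = f2 36 00 00 00.
K' ⊕ ipad = c4 00 36 36 36; K' ⊕ opad = ae 6a 5c 5c 5c.
m1: inner = H(c4 00 36 36 36 65) = 30 9b; tag = H(ae 6a 5c 5c 5c 30 9b) = 01f6
m2: inner = H(c4 00 36 36 36 0d) = 30 43; tag = H(ae 6a 5c 5c 5c 30 43) = a9f6
m3: inner = H(c4 00 36 36 36 7e) = 30 b4; tag = H(ae 6a 5c 5c 5c 30 b4) = 1af6 ← matches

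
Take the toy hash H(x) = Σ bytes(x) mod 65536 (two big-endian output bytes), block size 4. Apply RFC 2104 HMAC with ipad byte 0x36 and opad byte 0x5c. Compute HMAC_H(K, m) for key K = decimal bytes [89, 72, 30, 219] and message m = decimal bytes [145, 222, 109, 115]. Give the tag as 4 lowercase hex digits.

Key decimal bytes [89, 72, 30, 219] = 59 48 1e db is exactly B = 4 bytes: K' = 59 48 1e db.
K' ⊕ ipad = 6f 7e 28 ed.  K' ⊕ opad = 05 14 42 87.
Inner input = (K'⊕ipad) ∥ m = 6f 7e 28 ed ∥ 91 de 6d 73.
Inner hash: sum = 111+126+40+237+145+222+109+115 = 1105 → 04 51.
Outer input = (K'⊕opad) ∥ inner = 05 14 42 87 ∥ 04 51.
Outer hash (tag): sum = 5+20+66+135+4+81 = 311 → 01 37.

0137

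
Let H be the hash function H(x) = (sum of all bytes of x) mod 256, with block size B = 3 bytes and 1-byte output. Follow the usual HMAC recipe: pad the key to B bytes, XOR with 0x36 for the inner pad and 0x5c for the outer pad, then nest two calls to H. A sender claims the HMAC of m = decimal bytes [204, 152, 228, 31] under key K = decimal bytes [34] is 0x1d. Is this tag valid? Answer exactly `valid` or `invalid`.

Key decimal bytes [34] = 22 is 1 byte ≤ B = 3; zero-pad to 3 bytes: K' = 22 00 00.
K' ⊕ ipad = 14 36 36; K' ⊕ opad = 7e 5c 5c.
Inner hash: sum = 20+54+54+204+152+228+31 = 743; mod 256 = 231 → e7.
Outer hash (recomputed tag): sum = 126+92+92+231 = 541; mod 256 = 29 → 1d.
Recomputed tag = 1d; claimed = 1d → match.

valid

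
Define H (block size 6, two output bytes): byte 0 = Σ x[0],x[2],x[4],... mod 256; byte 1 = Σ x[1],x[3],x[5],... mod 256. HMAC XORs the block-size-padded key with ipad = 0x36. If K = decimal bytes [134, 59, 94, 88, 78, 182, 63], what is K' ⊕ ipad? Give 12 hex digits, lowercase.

477f36363636

Key decimal bytes [134, 59, 94, 88, 78, 182, 63] = 86 3b 5e 58 4e b6 3f is 7 bytes > B = 6, so hash it first: H(key) = 71 49, then zero-pad to 6 bytes: K' = 71 49 00 00 00 00.
XOR each byte with 0x36: 71⊕36=47, 49⊕36=7f, 00⊕36=36, 00⊕36=36, 00⊕36=36, 00⊕36=36.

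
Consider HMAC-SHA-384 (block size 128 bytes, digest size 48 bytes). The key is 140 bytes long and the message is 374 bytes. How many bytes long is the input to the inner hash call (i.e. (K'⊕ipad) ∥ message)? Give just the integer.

Key is 140 > 128 bytes, so it is hashed to 48 bytes then zero-padded to 128: |K'| = 128.
Inner input = (K'⊕ipad) ∥ m → 128 + 374 = 502 bytes.

502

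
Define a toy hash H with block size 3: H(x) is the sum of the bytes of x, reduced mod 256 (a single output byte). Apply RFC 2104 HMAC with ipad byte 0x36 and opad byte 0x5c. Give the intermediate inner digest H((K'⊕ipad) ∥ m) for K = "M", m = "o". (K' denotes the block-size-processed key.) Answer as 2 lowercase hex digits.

56

Key "M" = 4d is 1 byte ≤ B = 3; zero-pad to 3 bytes: K' = 4d 00 00.
K' ⊕ ipad = 7b 36 36.
Inner input = 7b 36 36 ∥ 6f.
Inner hash: sum = 123+54+54+111 = 342; mod 256 = 86 → 56.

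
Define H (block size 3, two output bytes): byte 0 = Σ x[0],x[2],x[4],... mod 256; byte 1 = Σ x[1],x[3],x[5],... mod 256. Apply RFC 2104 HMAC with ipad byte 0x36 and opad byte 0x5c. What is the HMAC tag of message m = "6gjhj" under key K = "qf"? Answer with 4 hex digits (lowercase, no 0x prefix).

Key "qf" = 71 66 is 2 bytes ≤ B = 3; zero-pad to 3 bytes: K' = 71 66 00.
K' ⊕ ipad = 47 50 36.  K' ⊕ opad = 2d 3a 5c.
Inner input = (K'⊕ipad) ∥ m = 47 50 36 ∥ 36 67 6a 68 6a.
Inner hash: even-index sum = 332 mod 256 = 76; odd-index sum = 346 mod 256 = 90 → 4c 5a.
Outer input = (K'⊕opad) ∥ inner = 2d 3a 5c ∥ 4c 5a.
Outer hash (tag): even-index sum = 227 mod 256 = 227; odd-index sum = 134 mod 256 = 134 → e3 86.

e386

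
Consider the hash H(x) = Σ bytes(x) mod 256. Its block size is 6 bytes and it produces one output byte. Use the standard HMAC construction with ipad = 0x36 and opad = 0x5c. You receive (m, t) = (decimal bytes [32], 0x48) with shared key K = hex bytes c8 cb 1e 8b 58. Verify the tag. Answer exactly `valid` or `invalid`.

Key hex bytes c8 cb 1e 8b 58 is 5 bytes ≤ B = 6; zero-pad to 6 bytes: K' = c8 cb 1e 8b 58 00.
K' ⊕ ipad = fe fd 28 bd 6e 36; K' ⊕ opad = 94 97 42 d7 04 5c.
Inner hash: sum = 254+253+40+189+110+54+32 = 932; mod 256 = 164 → a4.
Outer hash (recomputed tag): sum = 148+151+66+215+4+92+164 = 840; mod 256 = 72 → 48.
Recomputed tag = 48; claimed = 48 → match.

valid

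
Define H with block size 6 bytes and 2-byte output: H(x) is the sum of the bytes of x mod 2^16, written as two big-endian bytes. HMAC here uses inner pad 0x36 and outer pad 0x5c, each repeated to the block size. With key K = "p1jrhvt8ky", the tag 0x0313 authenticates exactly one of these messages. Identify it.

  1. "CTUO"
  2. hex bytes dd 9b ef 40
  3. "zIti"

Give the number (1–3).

Key "p1jrhvt8ky" = 70 31 6a 72 68 76 74 38 6b 79 is 10 bytes > B = 6, so hash it first: H(key) = 03 eb, then zero-pad to 6 bytes: K' = 03 eb 00 00 00 00.
K' ⊕ ipad = 35 dd 36 36 36 36; K' ⊕ opad = 5f b7 5c 5c 5c 5c.
m1: inner = H(35 dd 36 36 36 36 43 54 55 4f) = 03 25; tag = H(5f b7 5c 5c 5c 5c 03 25) = 02ae
m2: inner = H(35 dd 36 36 36 36 dd 9b ef 40) = 04 91; tag = H(5f b7 5c 5c 5c 5c 04 91) = 031b
m3: inner = H(35 dd 36 36 36 36 7a 49 74 69) = 03 8a; tag = H(5f b7 5c 5c 5c 5c 03 8a) = 0313 ← matches

3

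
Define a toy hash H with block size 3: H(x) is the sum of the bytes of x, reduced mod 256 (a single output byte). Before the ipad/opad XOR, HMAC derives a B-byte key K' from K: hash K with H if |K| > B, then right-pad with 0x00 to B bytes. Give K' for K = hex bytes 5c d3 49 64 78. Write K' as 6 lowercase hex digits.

540000

|K| = 5 > B = 3, so first hash the key.
H(K): sum = 92+211+73+100+120 = 596; mod 256 = 84 → 54.
Zero-pad H(K) = 54 to 3 bytes: K' = 54 00 00.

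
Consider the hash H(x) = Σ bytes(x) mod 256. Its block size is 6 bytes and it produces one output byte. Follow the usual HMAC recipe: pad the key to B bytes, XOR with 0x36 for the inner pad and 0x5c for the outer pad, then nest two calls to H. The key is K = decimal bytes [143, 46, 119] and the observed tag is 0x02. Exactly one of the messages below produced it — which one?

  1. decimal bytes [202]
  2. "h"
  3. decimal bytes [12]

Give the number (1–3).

1

Key decimal bytes [143, 46, 119] = 8f 2e 77 is 3 bytes ≤ B = 6; zero-pad to 6 bytes: K' = 8f 2e 77 00 00 00.
K' ⊕ ipad = b9 18 41 36 36 36; K' ⊕ opad = d3 72 2b 5c 5c 5c.
m1: inner = H(b9 18 41 36 36 36 ca) = 7e; tag = H(d3 72 2b 5c 5c 5c 7e) = 02 ← matches
m2: inner = H(b9 18 41 36 36 36 68) = 1c; tag = H(d3 72 2b 5c 5c 5c 1c) = a0
m3: inner = H(b9 18 41 36 36 36 0c) = c0; tag = H(d3 72 2b 5c 5c 5c c0) = 44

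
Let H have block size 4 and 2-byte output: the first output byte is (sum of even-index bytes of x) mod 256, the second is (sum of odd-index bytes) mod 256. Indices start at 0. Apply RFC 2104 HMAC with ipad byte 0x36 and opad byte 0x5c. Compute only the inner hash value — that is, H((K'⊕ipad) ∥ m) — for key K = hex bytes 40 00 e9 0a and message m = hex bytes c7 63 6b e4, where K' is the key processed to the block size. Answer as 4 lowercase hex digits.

Key hex bytes 40 00 e9 0a is exactly B = 4 bytes: K' = 40 00 e9 0a.
K' ⊕ ipad = 76 36 df 3c.
Inner input = 76 36 df 3c ∥ c7 63 6b e4.
Inner hash: even-index sum = 647 mod 256 = 135; odd-index sum = 441 mod 256 = 185 → 87 b9.

87b9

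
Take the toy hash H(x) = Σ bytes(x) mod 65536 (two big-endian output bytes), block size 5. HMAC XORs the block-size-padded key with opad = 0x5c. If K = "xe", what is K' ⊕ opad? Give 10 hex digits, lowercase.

Key "xe" = 78 65 is 2 bytes ≤ B = 5; zero-pad to 5 bytes: K' = 78 65 00 00 00.
XOR each byte with 0x5c: 78⊕5c=24, 65⊕5c=39, 00⊕5c=5c, 00⊕5c=5c, 00⊕5c=5c.

24395c5c5c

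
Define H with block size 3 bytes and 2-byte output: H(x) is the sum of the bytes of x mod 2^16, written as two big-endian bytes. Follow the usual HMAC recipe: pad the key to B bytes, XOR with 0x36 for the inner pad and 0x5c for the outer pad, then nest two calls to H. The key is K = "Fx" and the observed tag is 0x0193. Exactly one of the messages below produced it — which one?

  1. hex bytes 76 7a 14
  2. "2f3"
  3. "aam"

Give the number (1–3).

Key "Fx" = 46 78 is 2 bytes ≤ B = 3; zero-pad to 3 bytes: K' = 46 78 00.
K' ⊕ ipad = 70 4e 36; K' ⊕ opad = 1a 24 5c.
m1: inner = H(70 4e 36 76 7a 14) = 01 f8; tag = H(1a 24 5c 01 f8) = 0193 ← matches
m2: inner = H(70 4e 36 32 66 33) = 01 bf; tag = H(1a 24 5c 01 bf) = 015a
m3: inner = H(70 4e 36 61 61 6d) = 02 23; tag = H(1a 24 5c 02 23) = 00bf

1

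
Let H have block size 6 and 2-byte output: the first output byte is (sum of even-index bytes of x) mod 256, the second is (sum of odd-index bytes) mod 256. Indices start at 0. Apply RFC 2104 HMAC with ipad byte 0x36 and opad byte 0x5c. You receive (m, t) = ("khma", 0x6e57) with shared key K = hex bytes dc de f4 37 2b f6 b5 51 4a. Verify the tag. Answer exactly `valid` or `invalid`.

valid

Key hex bytes dc de f4 37 2b f6 b5 51 4a is 9 bytes > B = 6, so hash it first: H(key) = fa 5c, then zero-pad to 6 bytes: K' = fa 5c 00 00 00 00.
K' ⊕ ipad = cc 6a 36 36 36 36; K' ⊕ opad = a6 00 5c 5c 5c 5c.
Inner hash: even-index sum = 528 mod 256 = 16; odd-index sum = 415 mod 256 = 159 → 10 9f.
Outer hash (recomputed tag): even-index sum = 366 mod 256 = 110; odd-index sum = 343 mod 256 = 87 → 6e 57.
Recomputed tag = 6e57; claimed = 6e57 → match.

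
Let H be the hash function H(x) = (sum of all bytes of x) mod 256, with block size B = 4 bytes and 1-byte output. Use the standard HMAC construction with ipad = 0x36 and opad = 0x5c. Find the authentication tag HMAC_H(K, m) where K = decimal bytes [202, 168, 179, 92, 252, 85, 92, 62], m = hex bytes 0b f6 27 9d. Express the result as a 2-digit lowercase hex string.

Key decimal bytes [202, 168, 179, 92, 252, 85, 92, 62] = ca a8 b3 5c fc 55 5c 3e is 8 bytes > B = 4, so hash it first: H(key) = 6c, then zero-pad to 4 bytes: K' = 6c 00 00 00.
K' ⊕ ipad = 5a 36 36 36.  K' ⊕ opad = 30 5c 5c 5c.
Inner input = (K'⊕ipad) ∥ m = 5a 36 36 36 ∥ 0b f6 27 9d.
Inner hash: sum = 90+54+54+54+11+246+39+157 = 705; mod 256 = 193 → c1.
Outer input = (K'⊕opad) ∥ inner = 30 5c 5c 5c ∥ c1.
Outer hash (tag): sum = 48+92+92+92+193 = 517; mod 256 = 5 → 05.

05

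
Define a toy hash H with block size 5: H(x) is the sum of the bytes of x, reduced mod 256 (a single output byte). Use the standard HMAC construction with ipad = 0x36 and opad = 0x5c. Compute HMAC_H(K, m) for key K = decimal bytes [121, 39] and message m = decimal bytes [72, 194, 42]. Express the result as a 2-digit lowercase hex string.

Key decimal bytes [121, 39] = 79 27 is 2 bytes ≤ B = 5; zero-pad to 5 bytes: K' = 79 27 00 00 00.
K' ⊕ ipad = 4f 11 36 36 36.  K' ⊕ opad = 25 7b 5c 5c 5c.
Inner input = (K'⊕ipad) ∥ m = 4f 11 36 36 36 ∥ 48 c2 2a.
Inner hash: sum = 79+17+54+54+54+72+194+42 = 566; mod 256 = 54 → 36.
Outer input = (K'⊕opad) ∥ inner = 25 7b 5c 5c 5c ∥ 36.
Outer hash (tag): sum = 37+123+92+92+92+54 = 490; mod 256 = 234 → ea.

ea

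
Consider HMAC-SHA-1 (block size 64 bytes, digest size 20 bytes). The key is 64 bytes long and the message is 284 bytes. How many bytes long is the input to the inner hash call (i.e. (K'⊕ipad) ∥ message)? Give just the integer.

Key is 64 ≤ 64 bytes, zero-padded: |K'| = 64.
Inner input = (K'⊕ipad) ∥ m → 64 + 284 = 348 bytes.

348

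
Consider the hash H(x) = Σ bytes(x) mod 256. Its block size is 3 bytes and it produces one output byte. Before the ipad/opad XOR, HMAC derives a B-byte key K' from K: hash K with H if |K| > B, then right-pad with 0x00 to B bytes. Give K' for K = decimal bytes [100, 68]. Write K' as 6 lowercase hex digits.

Key decimal bytes [100, 68] = 64 44 is 2 bytes ≤ B = 3; zero-pad to 3 bytes: K' = 64 44 00.

644400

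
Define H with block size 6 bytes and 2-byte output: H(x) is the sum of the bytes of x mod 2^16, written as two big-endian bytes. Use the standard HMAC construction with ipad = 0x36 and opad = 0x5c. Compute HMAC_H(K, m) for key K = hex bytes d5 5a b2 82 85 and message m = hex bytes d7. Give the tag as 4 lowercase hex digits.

03db

Key hex bytes d5 5a b2 82 85 is 5 bytes ≤ B = 6; zero-pad to 6 bytes: K' = d5 5a b2 82 85 00.
K' ⊕ ipad = e3 6c 84 b4 b3 36.  K' ⊕ opad = 89 06 ee de d9 5c.
Inner input = (K'⊕ipad) ∥ m = e3 6c 84 b4 b3 36 ∥ d7.
Inner hash: sum = 227+108+132+180+179+54+215 = 1095 → 04 47.
Outer input = (K'⊕opad) ∥ inner = 89 06 ee de d9 5c ∥ 04 47.
Outer hash (tag): sum = 137+6+238+222+217+92+4+71 = 987 → 03 db.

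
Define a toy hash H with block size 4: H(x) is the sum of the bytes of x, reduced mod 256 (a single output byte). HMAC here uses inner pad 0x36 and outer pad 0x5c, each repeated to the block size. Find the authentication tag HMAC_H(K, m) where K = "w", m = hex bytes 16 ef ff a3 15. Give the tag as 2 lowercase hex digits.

de

Key "w" = 77 is 1 byte ≤ B = 4; zero-pad to 4 bytes: K' = 77 00 00 00.
K' ⊕ ipad = 41 36 36 36.  K' ⊕ opad = 2b 5c 5c 5c.
Inner input = (K'⊕ipad) ∥ m = 41 36 36 36 ∥ 16 ef ff a3 15.
Inner hash: sum = 65+54+54+54+22+239+255+163+21 = 927; mod 256 = 159 → 9f.
Outer input = (K'⊕opad) ∥ inner = 2b 5c 5c 5c ∥ 9f.
Outer hash (tag): sum = 43+92+92+92+159 = 478; mod 256 = 222 → de.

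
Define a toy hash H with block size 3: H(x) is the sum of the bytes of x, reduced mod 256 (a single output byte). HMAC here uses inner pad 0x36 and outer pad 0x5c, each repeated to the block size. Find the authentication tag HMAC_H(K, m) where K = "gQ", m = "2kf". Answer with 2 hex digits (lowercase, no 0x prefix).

Key "gQ" = 67 51 is 2 bytes ≤ B = 3; zero-pad to 3 bytes: K' = 67 51 00.
K' ⊕ ipad = 51 67 36.  K' ⊕ opad = 3b 0d 5c.
Inner input = (K'⊕ipad) ∥ m = 51 67 36 ∥ 32 6b 66.
Inner hash: sum = 81+103+54+50+107+102 = 497; mod 256 = 241 → f1.
Outer input = (K'⊕opad) ∥ inner = 3b 0d 5c ∥ f1.
Outer hash (tag): sum = 59+13+92+241 = 405; mod 256 = 149 → 95.

95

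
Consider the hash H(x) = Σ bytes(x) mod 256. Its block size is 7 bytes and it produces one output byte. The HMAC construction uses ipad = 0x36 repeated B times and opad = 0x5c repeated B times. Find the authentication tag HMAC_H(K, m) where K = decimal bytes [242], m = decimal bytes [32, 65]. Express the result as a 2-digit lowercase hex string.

3f

Key decimal bytes [242] = f2 is 1 byte ≤ B = 7; zero-pad to 7 bytes: K' = f2 00 00 00 00 00 00.
K' ⊕ ipad = c4 36 36 36 36 36 36.  K' ⊕ opad = ae 5c 5c 5c 5c 5c 5c.
Inner input = (K'⊕ipad) ∥ m = c4 36 36 36 36 36 36 ∥ 20 41.
Inner hash: sum = 196+54+54+54+54+54+54+32+65 = 617; mod 256 = 105 → 69.
Outer input = (K'⊕opad) ∥ inner = ae 5c 5c 5c 5c 5c 5c ∥ 69.
Outer hash (tag): sum = 174+92+92+92+92+92+92+105 = 831; mod 256 = 63 → 3f.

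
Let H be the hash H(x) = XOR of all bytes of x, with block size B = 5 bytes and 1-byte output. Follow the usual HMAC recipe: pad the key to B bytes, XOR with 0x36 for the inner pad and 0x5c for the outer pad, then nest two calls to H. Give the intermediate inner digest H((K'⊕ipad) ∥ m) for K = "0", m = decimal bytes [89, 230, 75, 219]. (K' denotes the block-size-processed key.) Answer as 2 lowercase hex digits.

Key "0" = 30 is 1 byte ≤ B = 5; zero-pad to 5 bytes: K' = 30 00 00 00 00.
K' ⊕ ipad = 06 36 36 36 36.
Inner input = 06 36 36 36 36 ∥ 59 e6 4b db.
Inner hash: XOR 06⊕36⊕36⊕36⊕36⊕59⊕e6⊕4b⊕db = 29.

29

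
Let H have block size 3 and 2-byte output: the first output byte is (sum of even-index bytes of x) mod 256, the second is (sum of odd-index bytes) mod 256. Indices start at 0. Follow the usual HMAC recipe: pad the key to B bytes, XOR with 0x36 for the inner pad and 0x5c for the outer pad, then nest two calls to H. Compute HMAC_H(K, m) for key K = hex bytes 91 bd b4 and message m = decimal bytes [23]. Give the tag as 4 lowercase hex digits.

Key hex bytes 91 bd b4 is exactly B = 3 bytes: K' = 91 bd b4.
K' ⊕ ipad = a7 8b 82.  K' ⊕ opad = cd e1 e8.
Inner input = (K'⊕ipad) ∥ m = a7 8b 82 ∥ 17.
Inner hash: even-index sum = 297 mod 256 = 41; odd-index sum = 162 mod 256 = 162 → 29 a2.
Outer input = (K'⊕opad) ∥ inner = cd e1 e8 ∥ 29 a2.
Outer hash (tag): even-index sum = 599 mod 256 = 87; odd-index sum = 266 mod 256 = 10 → 57 0a.

570a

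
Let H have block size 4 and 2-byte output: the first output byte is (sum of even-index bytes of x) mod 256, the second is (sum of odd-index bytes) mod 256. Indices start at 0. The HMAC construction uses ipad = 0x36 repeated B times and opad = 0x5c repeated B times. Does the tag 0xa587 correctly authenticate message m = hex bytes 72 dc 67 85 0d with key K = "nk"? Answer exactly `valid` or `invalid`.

invalid

Key "nk" = 6e 6b is 2 bytes ≤ B = 4; zero-pad to 4 bytes: K' = 6e 6b 00 00.
K' ⊕ ipad = 58 5d 36 36; K' ⊕ opad = 32 37 5c 5c.
Inner hash: even-index sum = 372 mod 256 = 116; odd-index sum = 500 mod 256 = 244 → 74 f4.
Outer hash (recomputed tag): even-index sum = 258 mod 256 = 2; odd-index sum = 391 mod 256 = 135 → 02 87.
Recomputed tag = 0287; claimed = a587 → mismatch.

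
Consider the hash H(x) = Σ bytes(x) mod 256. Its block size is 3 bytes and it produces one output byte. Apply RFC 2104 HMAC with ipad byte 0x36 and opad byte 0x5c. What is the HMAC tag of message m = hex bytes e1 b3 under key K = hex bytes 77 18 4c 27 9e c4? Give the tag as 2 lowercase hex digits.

42

Key hex bytes 77 18 4c 27 9e c4 is 6 bytes > B = 3, so hash it first: H(key) = 64, then zero-pad to 3 bytes: K' = 64 00 00.
K' ⊕ ipad = 52 36 36.  K' ⊕ opad = 38 5c 5c.
Inner input = (K'⊕ipad) ∥ m = 52 36 36 ∥ e1 b3.
Inner hash: sum = 82+54+54+225+179 = 594; mod 256 = 82 → 52.
Outer input = (K'⊕opad) ∥ inner = 38 5c 5c ∥ 52.
Outer hash (tag): sum = 56+92+92+82 = 322; mod 256 = 66 → 42.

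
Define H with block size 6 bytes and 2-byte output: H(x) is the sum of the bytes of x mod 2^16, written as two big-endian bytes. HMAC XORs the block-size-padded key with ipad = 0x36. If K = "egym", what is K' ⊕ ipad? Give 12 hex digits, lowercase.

53514f5b3636

Key "egym" = 65 67 79 6d is 4 bytes ≤ B = 6; zero-pad to 6 bytes: K' = 65 67 79 6d 00 00.
XOR each byte with 0x36: 65⊕36=53, 67⊕36=51, 79⊕36=4f, 6d⊕36=5b, 00⊕36=36, 00⊕36=36.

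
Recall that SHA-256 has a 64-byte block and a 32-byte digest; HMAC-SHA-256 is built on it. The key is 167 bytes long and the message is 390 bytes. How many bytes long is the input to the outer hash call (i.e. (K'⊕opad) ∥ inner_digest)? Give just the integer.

96

Key is 167 > 64 bytes, so it is hashed to 32 bytes then zero-padded to 64: |K'| = 64.
Outer input = (K'⊕opad) ∥ H(inner) → 64 + 32 = 96 bytes.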